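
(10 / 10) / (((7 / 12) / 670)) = 8040/7 = 1148.57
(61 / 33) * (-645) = -13115/11 = -1192.27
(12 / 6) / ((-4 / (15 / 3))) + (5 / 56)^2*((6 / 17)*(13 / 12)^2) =-3194495/1279488 = -2.50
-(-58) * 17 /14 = 70.43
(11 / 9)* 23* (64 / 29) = 62.04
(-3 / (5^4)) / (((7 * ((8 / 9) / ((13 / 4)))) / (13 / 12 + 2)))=-4329/560000 = -0.01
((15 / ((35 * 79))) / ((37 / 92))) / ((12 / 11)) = 0.01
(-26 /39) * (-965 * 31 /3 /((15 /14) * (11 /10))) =1675240/297 = 5640.54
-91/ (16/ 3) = -273/16 = -17.06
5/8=0.62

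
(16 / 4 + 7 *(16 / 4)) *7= 224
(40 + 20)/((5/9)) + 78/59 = 109.32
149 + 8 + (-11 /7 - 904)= -5240/7 = -748.57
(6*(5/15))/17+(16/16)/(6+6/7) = 215/816 = 0.26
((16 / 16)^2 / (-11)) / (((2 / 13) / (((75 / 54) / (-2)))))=325/792 = 0.41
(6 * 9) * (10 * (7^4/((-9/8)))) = -1152480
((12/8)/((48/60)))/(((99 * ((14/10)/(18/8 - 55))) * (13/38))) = -100225/48048 = -2.09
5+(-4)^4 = 261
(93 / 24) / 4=31/32 = 0.97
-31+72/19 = -517/19 = -27.21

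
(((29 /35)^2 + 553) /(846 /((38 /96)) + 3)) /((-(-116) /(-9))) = -19330581/963082750 = -0.02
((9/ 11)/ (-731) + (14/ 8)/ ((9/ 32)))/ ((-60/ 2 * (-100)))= 90043/43421400 = 0.00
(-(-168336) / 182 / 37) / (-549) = -1336/29341 = -0.05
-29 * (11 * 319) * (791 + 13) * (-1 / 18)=13635974/3 = 4545324.67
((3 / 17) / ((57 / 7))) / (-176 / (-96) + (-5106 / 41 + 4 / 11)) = -2706/15275639 = 0.00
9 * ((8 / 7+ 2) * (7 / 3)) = 66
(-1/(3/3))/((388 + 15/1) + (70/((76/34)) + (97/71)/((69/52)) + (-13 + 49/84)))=-372324/157466513 = 0.00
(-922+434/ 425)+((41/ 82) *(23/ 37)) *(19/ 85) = -28962599/31450 = -920.91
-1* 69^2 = -4761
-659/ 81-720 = -58979/81 = -728.14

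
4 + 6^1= 10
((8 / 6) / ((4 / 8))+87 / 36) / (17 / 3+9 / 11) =671/856 = 0.78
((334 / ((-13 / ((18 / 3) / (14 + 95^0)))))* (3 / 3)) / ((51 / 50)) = -6680/663 = -10.08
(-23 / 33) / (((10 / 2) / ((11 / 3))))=-23/45 = -0.51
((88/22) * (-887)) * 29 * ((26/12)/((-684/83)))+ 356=28120373/1026 = 27407.77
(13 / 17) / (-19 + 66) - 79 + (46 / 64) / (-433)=-874442825/11070944 = -78.99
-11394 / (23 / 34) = -387396/23 = -16843.30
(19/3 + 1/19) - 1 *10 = -206/57 = -3.61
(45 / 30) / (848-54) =3/1588 = 0.00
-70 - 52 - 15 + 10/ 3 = -133.67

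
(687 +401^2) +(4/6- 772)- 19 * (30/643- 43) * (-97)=157316999/1929 = 81553.65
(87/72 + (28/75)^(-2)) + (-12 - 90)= -220187/2352 = -93.62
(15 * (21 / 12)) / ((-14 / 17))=-255/8 = -31.88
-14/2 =-7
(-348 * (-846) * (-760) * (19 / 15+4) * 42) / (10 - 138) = 386668107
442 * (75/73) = 454.11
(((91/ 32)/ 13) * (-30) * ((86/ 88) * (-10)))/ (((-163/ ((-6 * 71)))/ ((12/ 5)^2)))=1731051/1793 = 965.45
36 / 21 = 12/7 = 1.71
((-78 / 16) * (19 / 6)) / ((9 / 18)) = -247/8 = -30.88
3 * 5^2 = 75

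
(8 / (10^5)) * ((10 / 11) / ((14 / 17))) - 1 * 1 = -192483/192500 = -1.00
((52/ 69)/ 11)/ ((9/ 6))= 104/2277 = 0.05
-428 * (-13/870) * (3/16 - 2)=-1391/120 = -11.59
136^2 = 18496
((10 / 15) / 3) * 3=2/3 = 0.67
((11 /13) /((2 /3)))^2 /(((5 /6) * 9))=363/1690 = 0.21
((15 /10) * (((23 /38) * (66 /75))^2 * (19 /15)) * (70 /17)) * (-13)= -5824819/201875 = -28.85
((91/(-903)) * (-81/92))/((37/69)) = 1053/6364 = 0.17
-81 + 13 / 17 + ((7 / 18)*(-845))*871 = -286300.51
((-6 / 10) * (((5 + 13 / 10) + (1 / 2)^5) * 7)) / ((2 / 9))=-191457/1600 = -119.66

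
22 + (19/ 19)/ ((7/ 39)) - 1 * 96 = -479/7 = -68.43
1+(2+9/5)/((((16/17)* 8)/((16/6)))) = 563/240 = 2.35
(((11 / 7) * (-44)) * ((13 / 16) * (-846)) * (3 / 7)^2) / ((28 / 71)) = 22135.42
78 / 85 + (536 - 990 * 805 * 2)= -135435862/85 = -1593363.08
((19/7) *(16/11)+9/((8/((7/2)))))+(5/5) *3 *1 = 13411/1232 = 10.89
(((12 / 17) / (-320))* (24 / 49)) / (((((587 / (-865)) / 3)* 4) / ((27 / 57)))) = 42039/74323592 = 0.00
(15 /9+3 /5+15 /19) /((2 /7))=6097/570 = 10.70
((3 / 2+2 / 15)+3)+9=409/30 = 13.63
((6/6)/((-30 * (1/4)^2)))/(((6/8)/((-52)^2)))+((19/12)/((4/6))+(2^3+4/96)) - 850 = -497237/180 = -2762.43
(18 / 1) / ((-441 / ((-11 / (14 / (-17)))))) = -187/343 = -0.55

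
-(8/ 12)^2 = -4/9 = -0.44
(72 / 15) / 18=4/15 = 0.27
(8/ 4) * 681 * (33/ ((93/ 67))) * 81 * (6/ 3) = 5245633.16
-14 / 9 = -1.56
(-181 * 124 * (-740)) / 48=1038035/3 = 346011.67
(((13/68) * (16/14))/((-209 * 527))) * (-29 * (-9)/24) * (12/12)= -1131/52428068 = 0.00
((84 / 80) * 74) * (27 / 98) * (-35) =-2997/4 = -749.25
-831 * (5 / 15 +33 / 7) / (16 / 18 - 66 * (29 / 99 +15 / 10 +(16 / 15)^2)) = 6606450/303247 = 21.79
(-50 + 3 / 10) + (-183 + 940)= 7073/10 = 707.30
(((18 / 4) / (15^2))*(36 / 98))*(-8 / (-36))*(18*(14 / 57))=0.01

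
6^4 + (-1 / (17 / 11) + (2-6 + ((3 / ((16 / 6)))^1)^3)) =11252329/8704 = 1292.78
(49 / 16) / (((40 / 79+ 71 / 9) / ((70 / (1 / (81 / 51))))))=32922855/811784 = 40.56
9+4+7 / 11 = 150/11 = 13.64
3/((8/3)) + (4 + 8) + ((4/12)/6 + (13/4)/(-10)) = 12.86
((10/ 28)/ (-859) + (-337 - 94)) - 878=-15742039/12026 = -1309.00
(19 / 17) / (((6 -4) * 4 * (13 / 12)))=57/442 = 0.13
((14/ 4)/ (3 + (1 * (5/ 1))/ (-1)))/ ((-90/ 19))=133/360 = 0.37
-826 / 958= -413/479 = -0.86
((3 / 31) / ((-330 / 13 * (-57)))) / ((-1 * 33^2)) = -13/211668930 = 0.00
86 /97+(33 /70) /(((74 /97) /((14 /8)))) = 565057/287120 = 1.97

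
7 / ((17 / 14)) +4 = 9.76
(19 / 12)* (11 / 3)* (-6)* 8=-836/3 = -278.67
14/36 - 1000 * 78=-1403993/18 = -77999.61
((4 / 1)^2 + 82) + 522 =620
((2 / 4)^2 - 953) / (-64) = 3811/256 = 14.89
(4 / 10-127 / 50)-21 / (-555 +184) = -5521/2650 = -2.08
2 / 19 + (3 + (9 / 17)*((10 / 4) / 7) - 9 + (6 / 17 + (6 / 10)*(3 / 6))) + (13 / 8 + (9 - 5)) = 51757/90440 = 0.57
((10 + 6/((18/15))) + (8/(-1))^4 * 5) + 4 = 20499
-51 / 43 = -1.19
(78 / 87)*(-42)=-1092/29 = -37.66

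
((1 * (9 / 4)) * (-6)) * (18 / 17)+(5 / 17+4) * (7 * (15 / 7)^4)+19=3723065/5831 = 638.50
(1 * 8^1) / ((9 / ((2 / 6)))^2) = 8/729 = 0.01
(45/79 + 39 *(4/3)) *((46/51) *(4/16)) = 95519/8058 = 11.85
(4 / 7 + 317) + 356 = 4715/7 = 673.57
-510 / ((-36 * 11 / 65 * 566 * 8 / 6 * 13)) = 0.01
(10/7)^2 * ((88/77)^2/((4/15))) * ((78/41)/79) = 1872000/7776839 = 0.24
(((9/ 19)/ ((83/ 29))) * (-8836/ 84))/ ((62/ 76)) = -384366/18011 = -21.34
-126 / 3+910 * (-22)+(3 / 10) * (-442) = -100973/5 = -20194.60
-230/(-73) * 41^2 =386630/73 = 5296.30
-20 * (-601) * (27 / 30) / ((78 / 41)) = 73923/13 = 5686.38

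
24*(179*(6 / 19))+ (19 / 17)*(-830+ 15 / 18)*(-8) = 8498476/969 = 8770.36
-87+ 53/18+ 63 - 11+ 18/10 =-2723/90 = -30.26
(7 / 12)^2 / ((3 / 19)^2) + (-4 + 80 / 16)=18985/1296 = 14.65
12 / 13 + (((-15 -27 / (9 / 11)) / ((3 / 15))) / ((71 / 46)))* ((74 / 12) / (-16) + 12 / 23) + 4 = -15021/923 = -16.27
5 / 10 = 1/2 = 0.50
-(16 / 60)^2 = -16/225 = -0.07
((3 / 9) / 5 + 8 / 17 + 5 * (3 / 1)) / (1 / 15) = 3962/17 = 233.06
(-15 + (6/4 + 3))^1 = -21/2 = -10.50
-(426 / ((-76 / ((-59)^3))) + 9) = -1151212.34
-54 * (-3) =162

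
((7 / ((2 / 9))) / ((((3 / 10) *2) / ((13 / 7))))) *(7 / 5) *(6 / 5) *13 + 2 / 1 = 10657/5 = 2131.40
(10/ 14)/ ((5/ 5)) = 0.71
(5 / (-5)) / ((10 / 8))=-4/5 = -0.80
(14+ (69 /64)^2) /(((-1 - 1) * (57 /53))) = -3291565/466944 = -7.05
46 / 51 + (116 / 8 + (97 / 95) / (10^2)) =15.41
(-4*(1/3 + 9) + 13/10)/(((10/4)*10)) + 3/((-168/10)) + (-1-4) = -6.62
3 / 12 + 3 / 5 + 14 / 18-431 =-77287/180 = -429.37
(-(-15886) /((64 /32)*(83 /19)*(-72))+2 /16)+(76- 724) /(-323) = -22316231/965124 = -23.12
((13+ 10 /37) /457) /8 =491/135272 = 0.00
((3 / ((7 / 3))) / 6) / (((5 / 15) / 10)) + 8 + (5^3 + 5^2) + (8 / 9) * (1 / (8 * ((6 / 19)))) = 62287/378 = 164.78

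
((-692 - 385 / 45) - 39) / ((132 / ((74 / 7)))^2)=-2278016/480249 = -4.74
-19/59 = -0.32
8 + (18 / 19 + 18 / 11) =2212/209 = 10.58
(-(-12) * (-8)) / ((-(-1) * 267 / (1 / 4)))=-8/89 = -0.09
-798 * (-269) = 214662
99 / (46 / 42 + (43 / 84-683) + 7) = -2772/18883 = -0.15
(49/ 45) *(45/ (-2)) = -49/2 = -24.50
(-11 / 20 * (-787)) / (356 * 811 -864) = 8657/5757040 = 0.00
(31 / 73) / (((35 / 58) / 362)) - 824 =-1454444/2555 = -569.25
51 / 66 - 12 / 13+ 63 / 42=193/143 = 1.35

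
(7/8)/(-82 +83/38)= -133/12132 = -0.01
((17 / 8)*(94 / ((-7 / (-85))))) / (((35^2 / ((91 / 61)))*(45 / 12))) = 176579/224175 = 0.79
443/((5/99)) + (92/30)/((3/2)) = 78961/9 = 8773.44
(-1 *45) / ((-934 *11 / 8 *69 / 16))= 960/118151 = 0.01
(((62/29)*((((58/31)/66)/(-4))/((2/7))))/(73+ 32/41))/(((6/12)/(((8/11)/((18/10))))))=-1148/1976535 = 0.00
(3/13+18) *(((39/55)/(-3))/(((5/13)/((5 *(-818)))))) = 2520258/55 = 45822.87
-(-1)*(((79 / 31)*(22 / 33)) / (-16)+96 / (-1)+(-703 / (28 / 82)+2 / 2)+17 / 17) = -11212261/5208 = -2152.89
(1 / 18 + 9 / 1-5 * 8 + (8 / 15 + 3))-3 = -30.41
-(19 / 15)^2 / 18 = -361/4050 = -0.09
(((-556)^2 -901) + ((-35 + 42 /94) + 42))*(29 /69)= 420134455/3243 = 129551.17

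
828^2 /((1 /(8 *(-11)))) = -60331392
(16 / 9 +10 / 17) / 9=362/1377 = 0.26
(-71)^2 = 5041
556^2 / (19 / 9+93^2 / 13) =4521114/9761 = 463.18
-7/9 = -0.78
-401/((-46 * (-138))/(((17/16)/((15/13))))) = -88621/1523520 = -0.06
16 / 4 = 4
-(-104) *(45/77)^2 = 210600/5929 = 35.52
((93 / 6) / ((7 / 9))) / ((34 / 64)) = 4464/119 = 37.51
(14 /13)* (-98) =-1372/13 = -105.54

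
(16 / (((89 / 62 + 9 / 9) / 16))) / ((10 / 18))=142848/755 = 189.20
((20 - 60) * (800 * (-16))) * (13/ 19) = 6656000/19 = 350315.79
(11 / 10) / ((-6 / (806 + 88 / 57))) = -50633/342 = -148.05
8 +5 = 13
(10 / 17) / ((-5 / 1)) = -2/17 = -0.12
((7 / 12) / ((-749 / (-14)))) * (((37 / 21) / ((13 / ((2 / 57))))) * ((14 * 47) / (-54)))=-12173/19266741 = 0.00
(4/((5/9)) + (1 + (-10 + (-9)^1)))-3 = -69/5 = -13.80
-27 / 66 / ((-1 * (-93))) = -3/682 = 0.00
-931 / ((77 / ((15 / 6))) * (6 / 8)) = -1330/33 = -40.30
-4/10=-2/5 = -0.40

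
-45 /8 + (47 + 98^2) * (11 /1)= 849243/8 = 106155.38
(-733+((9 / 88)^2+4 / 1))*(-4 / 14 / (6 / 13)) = 451.28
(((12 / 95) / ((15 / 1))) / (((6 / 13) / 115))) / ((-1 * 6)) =-299/855 = -0.35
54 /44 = 27/22 = 1.23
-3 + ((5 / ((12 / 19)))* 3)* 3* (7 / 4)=1947/16 = 121.69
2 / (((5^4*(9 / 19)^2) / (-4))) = -2888/50625 = -0.06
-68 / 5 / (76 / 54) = -918/95 = -9.66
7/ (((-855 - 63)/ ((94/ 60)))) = -329/27540 = -0.01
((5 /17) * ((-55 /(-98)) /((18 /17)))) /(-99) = -25/15876 = 0.00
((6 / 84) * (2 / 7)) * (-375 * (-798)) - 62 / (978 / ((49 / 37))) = 773465117/126651 = 6107.06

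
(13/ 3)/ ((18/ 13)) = 169/54 = 3.13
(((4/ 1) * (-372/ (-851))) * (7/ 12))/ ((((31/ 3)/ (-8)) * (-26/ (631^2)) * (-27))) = -44594032/99567 = -447.88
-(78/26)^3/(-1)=27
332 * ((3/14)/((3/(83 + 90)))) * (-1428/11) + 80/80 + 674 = -5851047/11 = -531913.36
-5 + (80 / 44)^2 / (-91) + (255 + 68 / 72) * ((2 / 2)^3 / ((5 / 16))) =403325941/495495 = 813.99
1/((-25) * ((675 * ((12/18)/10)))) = -1/1125 = 0.00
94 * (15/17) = 82.94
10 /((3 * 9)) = 10/27 = 0.37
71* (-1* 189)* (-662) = 8883378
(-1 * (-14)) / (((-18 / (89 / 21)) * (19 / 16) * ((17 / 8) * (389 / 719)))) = -8190848/3392469 = -2.41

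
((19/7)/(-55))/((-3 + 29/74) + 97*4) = -74/577885 = 0.00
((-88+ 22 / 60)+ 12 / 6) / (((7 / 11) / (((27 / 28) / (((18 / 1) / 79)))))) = -318923/560 = -569.51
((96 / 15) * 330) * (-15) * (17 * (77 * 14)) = -580567680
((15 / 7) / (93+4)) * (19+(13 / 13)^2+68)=1320/679 = 1.94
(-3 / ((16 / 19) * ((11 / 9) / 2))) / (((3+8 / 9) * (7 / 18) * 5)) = -41553/53900 = -0.77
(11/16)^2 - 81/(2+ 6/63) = -107533/2816 = -38.19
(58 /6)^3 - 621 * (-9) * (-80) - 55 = -12049336/27 = -446271.70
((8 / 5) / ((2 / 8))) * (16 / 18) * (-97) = -24832/45 = -551.82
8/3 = 2.67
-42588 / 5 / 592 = -10647/740 = -14.39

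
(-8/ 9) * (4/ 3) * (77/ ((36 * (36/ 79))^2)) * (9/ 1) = -480557/157464 = -3.05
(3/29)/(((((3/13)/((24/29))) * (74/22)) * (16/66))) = 0.45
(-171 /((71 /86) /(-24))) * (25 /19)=6540.85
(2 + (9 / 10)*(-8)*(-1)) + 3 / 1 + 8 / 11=711/55 = 12.93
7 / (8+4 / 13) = 91/108 = 0.84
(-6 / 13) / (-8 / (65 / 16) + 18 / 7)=-105/137 = -0.77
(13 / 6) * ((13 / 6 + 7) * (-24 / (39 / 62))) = -6820/9 = -757.78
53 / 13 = 4.08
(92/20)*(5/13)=23/13 = 1.77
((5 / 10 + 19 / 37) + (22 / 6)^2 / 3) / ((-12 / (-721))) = 7915859/23976 = 330.16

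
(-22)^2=484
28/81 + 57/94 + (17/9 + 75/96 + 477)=58551319/121824 = 480.62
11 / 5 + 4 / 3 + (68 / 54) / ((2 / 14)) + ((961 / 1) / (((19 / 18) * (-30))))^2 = 227424538/243675 = 933.31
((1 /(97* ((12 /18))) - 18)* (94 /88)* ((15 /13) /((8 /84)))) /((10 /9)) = -209.47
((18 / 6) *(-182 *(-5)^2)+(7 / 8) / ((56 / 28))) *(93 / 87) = -6770183/464 = -14590.91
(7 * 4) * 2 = 56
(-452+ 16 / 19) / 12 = -37.60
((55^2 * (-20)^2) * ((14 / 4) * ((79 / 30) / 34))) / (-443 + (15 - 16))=-8364125/11322 = -738.75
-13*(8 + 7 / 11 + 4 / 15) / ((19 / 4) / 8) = -611104/3135 = -194.93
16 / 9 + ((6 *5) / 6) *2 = 106/9 = 11.78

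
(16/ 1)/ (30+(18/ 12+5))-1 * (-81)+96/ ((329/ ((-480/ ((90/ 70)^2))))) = -101585/30879 = -3.29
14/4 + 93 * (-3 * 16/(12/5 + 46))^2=2780887/29282 = 94.97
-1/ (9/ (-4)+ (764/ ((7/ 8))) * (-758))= 28/18531647 = 0.00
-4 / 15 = -0.27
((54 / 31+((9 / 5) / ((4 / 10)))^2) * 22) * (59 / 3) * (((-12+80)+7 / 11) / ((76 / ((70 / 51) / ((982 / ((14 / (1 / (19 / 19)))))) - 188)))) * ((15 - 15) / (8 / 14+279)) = 0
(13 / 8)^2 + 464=29865/64 = 466.64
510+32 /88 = 510.36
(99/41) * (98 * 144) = 1397088/41 = 34075.32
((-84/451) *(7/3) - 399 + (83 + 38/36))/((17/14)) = -17921729/69003 = -259.72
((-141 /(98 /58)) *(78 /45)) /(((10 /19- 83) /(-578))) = -1013.71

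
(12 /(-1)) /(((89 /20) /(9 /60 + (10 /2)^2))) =-6036/89 = -67.82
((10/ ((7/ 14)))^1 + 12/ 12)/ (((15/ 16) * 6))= 3.73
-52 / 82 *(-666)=17316/41 = 422.34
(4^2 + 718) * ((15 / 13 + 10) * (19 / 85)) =404434/221 = 1830.02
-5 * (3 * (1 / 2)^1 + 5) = -32.50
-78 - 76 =-154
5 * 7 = 35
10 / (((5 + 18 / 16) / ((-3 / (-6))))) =40/49 = 0.82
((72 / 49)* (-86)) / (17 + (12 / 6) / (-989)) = -6123888/823739 = -7.43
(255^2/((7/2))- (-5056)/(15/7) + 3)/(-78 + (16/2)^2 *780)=2198809/5233410 = 0.42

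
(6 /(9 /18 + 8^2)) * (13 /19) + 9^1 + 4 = 10673/817 = 13.06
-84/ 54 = -14/9 = -1.56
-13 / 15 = -0.87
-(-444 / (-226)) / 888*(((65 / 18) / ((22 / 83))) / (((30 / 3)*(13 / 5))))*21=-2905/119328 = -0.02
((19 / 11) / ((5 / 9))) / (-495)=-19/3025 = -0.01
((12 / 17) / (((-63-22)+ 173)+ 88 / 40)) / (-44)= -15/84337 = 0.00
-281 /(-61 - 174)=281/235 = 1.20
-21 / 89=-0.24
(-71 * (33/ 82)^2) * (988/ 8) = -19097793/13448 = -1420.12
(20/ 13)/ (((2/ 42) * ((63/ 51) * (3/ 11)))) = 95.90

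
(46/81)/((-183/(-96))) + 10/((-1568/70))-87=-24113645/276696 = -87.15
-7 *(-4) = 28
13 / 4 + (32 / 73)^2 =73373/21316 = 3.44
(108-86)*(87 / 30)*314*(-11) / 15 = -1101826/75 = -14691.01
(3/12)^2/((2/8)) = 1/4 = 0.25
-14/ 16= -7/8 = -0.88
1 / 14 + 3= 3.07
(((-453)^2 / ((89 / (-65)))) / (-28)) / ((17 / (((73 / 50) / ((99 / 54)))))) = 584230023/2330020 = 250.74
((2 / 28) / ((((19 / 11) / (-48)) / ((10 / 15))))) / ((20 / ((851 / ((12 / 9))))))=-28083/665 = -42.23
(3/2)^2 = 9/4 = 2.25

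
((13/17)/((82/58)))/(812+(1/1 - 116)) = 377/485809 = 0.00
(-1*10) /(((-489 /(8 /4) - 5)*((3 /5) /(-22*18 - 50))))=-44600/1497 = -29.79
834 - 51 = 783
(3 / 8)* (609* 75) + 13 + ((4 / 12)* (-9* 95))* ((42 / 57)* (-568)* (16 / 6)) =2681769/8 = 335221.12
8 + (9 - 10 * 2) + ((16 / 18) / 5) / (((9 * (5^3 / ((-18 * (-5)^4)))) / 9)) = -19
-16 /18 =-8/9 = -0.89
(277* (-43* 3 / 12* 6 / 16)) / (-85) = 35733/2720 = 13.14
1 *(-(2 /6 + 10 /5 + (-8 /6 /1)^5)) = 457/243 = 1.88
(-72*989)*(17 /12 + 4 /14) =-848562/7 = -121223.14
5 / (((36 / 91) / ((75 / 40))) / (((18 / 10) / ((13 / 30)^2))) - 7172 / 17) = -401625/33885932 = -0.01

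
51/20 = 2.55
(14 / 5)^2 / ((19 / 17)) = 3332/475 = 7.01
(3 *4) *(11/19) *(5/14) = 330/133 = 2.48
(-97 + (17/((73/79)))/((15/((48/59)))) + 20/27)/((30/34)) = -941617913/8721675 = -107.96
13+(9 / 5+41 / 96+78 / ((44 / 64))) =679439/5280 = 128.68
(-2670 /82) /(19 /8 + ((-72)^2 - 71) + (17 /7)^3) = -3663240/577111613 = -0.01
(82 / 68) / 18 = 41/612 = 0.07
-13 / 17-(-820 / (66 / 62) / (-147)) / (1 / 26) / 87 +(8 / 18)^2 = -45914731/21523887 = -2.13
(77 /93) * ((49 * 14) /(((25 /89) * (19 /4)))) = 18804632/44175 = 425.68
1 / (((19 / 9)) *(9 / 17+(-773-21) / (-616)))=47124/180899 = 0.26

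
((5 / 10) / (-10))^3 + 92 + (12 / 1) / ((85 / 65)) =13759983/136000 = 101.18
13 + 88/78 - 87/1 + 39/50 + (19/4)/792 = -74219537/1029600 = -72.09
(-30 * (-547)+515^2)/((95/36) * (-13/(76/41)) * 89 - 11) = -40555440/238769 = -169.85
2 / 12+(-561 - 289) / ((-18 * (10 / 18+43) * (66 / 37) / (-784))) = -31439/66 = -476.35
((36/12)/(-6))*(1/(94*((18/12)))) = -1/282 = 0.00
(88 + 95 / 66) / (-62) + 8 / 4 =2281/4092 = 0.56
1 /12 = 0.08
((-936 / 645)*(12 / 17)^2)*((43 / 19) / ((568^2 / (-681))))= 478062/138400655 = 0.00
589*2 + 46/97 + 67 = 120811/97 = 1245.47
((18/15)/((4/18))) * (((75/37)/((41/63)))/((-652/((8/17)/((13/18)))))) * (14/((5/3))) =-7715736/54646891 = -0.14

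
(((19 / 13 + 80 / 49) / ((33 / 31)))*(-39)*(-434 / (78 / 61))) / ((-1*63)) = -4279333/7007 = -610.72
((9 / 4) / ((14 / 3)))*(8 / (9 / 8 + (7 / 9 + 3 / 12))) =1.79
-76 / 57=-4/3 = -1.33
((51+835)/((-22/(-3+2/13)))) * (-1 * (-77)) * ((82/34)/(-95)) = -4704217/20995 = -224.06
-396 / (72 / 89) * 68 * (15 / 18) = -83215/3 = -27738.33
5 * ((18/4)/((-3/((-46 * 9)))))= 3105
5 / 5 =1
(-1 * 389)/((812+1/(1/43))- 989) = 389/134 = 2.90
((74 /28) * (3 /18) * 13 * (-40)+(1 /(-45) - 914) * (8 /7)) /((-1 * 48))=28657/1080 = 26.53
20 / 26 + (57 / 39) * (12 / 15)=126/65 = 1.94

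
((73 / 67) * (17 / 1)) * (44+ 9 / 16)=884833/1072 = 825.40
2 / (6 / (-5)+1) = -10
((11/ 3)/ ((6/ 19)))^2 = 43681/324 = 134.82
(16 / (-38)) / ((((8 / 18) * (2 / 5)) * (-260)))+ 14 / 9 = 1.56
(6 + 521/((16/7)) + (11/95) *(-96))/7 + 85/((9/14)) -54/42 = 15586681/95760 = 162.77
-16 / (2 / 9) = -72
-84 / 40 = -21/10 = -2.10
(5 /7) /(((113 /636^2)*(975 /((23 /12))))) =258428/51415 = 5.03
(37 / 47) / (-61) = -37/2867 = -0.01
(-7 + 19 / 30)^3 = -6967871/27000 = -258.07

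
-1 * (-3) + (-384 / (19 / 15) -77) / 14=-6425/266 = -24.15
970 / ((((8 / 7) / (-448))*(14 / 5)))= -135800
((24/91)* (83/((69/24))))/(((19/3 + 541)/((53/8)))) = 158364/1718353 = 0.09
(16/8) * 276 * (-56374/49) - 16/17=-529014400/833 = -635071.31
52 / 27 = 1.93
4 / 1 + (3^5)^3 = 14348911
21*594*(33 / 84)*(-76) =-372438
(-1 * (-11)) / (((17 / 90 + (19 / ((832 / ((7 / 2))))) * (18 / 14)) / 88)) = 72483840/21839 = 3319.01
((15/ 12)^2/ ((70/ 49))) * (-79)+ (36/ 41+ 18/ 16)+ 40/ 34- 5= -1967809/22304 = -88.23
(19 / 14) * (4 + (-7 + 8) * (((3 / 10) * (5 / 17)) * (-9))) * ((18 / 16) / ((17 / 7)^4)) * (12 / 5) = 19179531/56794280 = 0.34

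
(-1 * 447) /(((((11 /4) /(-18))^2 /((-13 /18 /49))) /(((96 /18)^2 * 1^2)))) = 47603712/5929 = 8028.96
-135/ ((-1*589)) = 0.23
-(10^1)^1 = -10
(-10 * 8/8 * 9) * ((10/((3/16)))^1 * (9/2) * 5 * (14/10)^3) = -296352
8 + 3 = 11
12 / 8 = 1.50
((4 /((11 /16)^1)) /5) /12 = 16/165 = 0.10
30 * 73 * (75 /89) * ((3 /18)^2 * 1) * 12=54750/89 = 615.17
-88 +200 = 112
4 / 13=0.31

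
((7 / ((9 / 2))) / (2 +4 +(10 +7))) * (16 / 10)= 112/1035 = 0.11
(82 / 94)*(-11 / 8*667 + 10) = -791.32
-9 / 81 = -1/9 = -0.11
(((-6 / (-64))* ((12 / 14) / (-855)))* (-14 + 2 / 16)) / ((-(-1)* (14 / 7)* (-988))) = -111/168197120 = 0.00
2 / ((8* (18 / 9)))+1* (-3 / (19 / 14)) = -317/152 = -2.09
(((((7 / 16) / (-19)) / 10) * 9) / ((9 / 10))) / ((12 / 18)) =-21/608 = -0.03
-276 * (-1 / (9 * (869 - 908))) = -92/117 = -0.79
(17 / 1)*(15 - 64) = -833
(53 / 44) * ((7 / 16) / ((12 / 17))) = 6307/8448 = 0.75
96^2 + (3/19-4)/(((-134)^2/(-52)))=786042805/85291 = 9216.01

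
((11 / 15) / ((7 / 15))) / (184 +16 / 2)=0.01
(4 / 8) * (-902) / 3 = -150.33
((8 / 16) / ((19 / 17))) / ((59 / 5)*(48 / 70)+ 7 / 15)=8925/170734 = 0.05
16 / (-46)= -8/23 = -0.35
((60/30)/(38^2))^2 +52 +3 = 28670621/521284 = 55.00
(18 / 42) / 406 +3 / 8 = 4275/11368 = 0.38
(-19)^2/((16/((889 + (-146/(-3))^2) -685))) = 522367/9 = 58040.78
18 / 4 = 9/2 = 4.50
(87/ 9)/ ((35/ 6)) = 58/35 = 1.66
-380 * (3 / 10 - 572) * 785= 170538110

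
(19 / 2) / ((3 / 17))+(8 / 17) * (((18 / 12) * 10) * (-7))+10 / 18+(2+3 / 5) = 11593/1530 = 7.58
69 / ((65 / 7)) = 483/65 = 7.43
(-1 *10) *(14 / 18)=-70/9 = -7.78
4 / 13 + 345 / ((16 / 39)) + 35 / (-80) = 21861/26 = 840.81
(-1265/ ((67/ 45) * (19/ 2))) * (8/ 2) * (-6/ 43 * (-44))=-120225600/54739 = -2196.34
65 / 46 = 1.41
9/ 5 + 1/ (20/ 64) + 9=14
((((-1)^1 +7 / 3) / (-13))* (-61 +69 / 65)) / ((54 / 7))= 54544/68445 = 0.80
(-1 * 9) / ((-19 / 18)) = 8.53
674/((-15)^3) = -674/3375 = -0.20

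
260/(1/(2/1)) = 520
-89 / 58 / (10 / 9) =-801/580 = -1.38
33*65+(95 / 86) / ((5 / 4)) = 92273/43 = 2145.88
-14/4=-7/2 = -3.50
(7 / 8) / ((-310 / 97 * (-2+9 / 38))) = 12901/83080 = 0.16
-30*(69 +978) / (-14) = 15705/7 = 2243.57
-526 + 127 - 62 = -461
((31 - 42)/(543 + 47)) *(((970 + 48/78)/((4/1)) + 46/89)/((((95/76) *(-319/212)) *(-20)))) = -29822941/247453375 = -0.12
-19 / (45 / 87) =-551/15 = -36.73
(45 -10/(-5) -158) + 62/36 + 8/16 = -979/9 = -108.78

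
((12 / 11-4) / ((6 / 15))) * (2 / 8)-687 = -7577/11 = -688.82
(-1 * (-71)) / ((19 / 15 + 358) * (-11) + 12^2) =-1065/57119 = -0.02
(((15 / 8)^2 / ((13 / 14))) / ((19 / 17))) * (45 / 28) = 172125/31616 = 5.44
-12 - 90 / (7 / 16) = -1524/7 = -217.71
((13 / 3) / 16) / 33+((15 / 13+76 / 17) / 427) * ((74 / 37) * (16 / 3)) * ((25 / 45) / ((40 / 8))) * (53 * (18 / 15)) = 748194911/747386640 = 1.00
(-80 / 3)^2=6400/9 = 711.11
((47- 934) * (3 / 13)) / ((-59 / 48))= 127728/767 = 166.53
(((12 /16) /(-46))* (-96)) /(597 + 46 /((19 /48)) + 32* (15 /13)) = 988/473501 = 0.00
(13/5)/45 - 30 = -6737/225 = -29.94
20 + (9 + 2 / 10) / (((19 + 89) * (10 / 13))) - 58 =-102301/2700 = -37.89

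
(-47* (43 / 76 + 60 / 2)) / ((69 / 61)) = -289567/228 = -1270.03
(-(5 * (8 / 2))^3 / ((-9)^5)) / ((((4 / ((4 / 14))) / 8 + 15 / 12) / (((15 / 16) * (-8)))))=-20000/59049 = -0.34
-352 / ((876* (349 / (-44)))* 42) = 1936/1605051 = 0.00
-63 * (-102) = 6426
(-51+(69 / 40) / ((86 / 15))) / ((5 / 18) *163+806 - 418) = -28539/243896 = -0.12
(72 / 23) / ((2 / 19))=684/23 = 29.74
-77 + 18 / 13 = -983/13 = -75.62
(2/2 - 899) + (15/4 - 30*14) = -5257/4 = -1314.25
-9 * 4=-36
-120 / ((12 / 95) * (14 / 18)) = -8550/7 = -1221.43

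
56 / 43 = 1.30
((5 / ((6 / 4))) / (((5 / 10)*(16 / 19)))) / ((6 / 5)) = 475/72 = 6.60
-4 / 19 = -0.21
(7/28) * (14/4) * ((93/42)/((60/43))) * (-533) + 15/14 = -4966223/6720 = -739.02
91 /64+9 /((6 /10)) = 1051/64 = 16.42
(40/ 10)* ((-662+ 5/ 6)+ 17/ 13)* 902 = -92850076/39 = -2380771.18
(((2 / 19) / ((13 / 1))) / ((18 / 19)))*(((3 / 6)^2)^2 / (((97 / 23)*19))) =23/3450096 = 0.00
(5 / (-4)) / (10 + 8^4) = -5/16424 = 0.00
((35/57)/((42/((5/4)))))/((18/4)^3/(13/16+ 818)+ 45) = 109175/269497368 = 0.00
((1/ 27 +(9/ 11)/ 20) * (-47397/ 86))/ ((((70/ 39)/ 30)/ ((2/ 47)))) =-13584883/444620 = -30.55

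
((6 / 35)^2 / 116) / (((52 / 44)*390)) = 33/60037250 = 0.00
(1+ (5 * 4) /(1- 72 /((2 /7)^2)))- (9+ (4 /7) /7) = -349856/43169 = -8.10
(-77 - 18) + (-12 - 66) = -173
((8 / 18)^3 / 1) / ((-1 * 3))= -64/2187 = -0.03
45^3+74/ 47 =4282949/47 = 91126.57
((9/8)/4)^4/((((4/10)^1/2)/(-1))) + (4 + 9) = 13598683/1048576 = 12.97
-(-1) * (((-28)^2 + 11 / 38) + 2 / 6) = 89447/114 = 784.62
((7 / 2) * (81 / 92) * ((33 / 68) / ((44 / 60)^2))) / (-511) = -54675/10047136 = -0.01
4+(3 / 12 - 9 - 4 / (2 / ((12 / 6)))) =-35/4 = -8.75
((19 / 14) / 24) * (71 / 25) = 1349/8400 = 0.16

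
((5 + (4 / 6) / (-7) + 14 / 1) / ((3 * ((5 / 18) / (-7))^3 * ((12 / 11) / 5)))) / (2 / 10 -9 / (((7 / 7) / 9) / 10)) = 11555082/20245 = 570.76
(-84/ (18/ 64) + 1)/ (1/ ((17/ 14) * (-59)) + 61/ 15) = -4478395/60973 = -73.45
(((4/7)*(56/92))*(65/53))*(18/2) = 4680/1219 = 3.84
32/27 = 1.19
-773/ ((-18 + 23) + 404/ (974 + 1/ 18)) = -13553009/94937 = -142.76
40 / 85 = 8/17 = 0.47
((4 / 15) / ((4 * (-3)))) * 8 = -8/45 = -0.18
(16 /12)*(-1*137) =-548/3 = -182.67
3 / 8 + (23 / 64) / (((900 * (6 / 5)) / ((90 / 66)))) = 19031/50688 = 0.38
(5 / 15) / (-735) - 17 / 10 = -7499/4410 = -1.70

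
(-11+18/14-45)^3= -56181887/343 = -163795.59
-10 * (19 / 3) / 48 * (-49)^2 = -228095/72 = -3167.99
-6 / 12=-1/2 = -0.50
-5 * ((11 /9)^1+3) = -21.11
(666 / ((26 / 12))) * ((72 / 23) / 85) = 287712/25415 = 11.32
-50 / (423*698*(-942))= 25/139064634 = 0.00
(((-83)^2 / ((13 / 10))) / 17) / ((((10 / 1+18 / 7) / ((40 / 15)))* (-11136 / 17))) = -241115/2388672 = -0.10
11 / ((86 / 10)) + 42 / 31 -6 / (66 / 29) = -36/14663 = 0.00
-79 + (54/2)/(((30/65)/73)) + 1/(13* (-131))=14276247/3406 = 4191.50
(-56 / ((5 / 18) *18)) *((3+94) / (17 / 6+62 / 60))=-8148/29 = -280.97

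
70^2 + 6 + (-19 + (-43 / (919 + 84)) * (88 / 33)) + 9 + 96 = 15020584/3009 = 4991.89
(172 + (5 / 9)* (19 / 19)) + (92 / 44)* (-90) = -1547/99 = -15.63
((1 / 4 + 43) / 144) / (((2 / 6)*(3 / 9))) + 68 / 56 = 1755/448 = 3.92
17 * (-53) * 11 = -9911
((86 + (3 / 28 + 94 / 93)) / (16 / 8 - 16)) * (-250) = 28356875/18228 = 1555.68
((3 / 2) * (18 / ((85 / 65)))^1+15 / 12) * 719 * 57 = 61023687/68 = 897407.16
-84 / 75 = -28/25 = -1.12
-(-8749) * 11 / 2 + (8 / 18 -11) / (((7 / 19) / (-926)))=9405917/126 = 74650.13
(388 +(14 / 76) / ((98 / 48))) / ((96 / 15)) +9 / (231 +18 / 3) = 637534/10507 = 60.68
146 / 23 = 6.35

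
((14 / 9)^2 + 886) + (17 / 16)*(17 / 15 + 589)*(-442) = -223764887/810 = -276252.95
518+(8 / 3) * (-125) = 554/3 = 184.67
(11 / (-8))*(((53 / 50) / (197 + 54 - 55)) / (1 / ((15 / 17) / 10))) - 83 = -221246549/2665600 = -83.00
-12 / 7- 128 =-908/7 = -129.71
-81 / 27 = -3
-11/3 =-3.67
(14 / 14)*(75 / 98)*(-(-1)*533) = 39975/98 = 407.91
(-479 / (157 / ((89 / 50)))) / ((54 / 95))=-809989/84780 = -9.55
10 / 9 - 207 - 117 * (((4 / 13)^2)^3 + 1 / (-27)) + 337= 452274391/3341637 = 135.35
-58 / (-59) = 58/59 = 0.98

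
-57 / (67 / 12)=-684/67 = -10.21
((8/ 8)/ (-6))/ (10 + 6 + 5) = -1/126 = -0.01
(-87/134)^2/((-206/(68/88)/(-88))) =128673/924734 = 0.14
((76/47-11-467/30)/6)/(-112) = 35179/947520 = 0.04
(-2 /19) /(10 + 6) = -1/152 = -0.01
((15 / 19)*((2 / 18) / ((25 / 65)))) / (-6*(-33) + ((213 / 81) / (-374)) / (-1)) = 43758/37990025 = 0.00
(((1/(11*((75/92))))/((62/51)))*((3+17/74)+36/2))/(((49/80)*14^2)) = 2457044/151467085 = 0.02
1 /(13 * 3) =1/39 = 0.03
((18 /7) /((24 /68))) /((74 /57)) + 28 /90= 138067/23310 = 5.92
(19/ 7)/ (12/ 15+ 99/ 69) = 2185/1799 = 1.21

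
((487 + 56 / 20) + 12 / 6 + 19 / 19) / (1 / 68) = 167552/5 = 33510.40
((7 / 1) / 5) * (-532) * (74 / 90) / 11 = -137788/2475 = -55.67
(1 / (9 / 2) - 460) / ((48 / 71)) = -146899/216 = -680.09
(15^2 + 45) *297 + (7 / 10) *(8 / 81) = 32476978/405 = 80190.07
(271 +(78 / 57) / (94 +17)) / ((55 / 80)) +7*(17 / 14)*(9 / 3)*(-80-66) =-77224837/23199 = -3328.80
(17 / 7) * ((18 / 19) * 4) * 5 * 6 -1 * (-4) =37252/133 = 280.09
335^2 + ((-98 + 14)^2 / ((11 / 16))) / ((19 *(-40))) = 117261013/1045 = 112211.50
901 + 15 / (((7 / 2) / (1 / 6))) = 6312/7 = 901.71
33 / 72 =0.46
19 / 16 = 1.19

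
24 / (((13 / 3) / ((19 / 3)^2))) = 2888/13 = 222.15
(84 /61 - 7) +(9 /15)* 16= 1213/305 = 3.98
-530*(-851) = 451030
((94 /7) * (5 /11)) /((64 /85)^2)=1697875/157696 = 10.77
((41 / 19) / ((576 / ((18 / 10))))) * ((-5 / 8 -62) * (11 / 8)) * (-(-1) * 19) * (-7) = 1581657/20480 = 77.23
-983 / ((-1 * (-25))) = -983/25 = -39.32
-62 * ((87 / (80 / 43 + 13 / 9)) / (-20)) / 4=1043739/51160 = 20.40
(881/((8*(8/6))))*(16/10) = 2643/20 = 132.15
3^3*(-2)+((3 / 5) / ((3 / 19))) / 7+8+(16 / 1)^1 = -1031/35 = -29.46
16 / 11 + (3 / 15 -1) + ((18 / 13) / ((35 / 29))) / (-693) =22874/35035 = 0.65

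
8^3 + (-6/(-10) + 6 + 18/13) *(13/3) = 2733/5 = 546.60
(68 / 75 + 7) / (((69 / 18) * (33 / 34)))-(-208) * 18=71082724/18975 = 3746.13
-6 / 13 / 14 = -3/91 = -0.03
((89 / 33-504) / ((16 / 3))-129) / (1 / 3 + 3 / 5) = -588705/2464 = -238.92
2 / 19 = 0.11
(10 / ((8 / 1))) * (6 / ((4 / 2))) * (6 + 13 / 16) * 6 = 4905/32 = 153.28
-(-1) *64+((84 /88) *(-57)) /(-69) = 32783/506 = 64.79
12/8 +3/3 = 5/2 = 2.50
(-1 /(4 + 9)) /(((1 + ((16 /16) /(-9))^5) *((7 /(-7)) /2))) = 59049/383812 = 0.15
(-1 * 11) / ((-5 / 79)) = 869/5 = 173.80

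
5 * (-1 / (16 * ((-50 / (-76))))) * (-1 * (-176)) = -418/5 = -83.60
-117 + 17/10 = -115.30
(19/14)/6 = 19/84 = 0.23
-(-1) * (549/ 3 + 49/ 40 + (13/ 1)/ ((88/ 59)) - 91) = 101.94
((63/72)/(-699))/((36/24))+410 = 3439073/8388 = 410.00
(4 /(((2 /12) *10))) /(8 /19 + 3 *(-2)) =-0.43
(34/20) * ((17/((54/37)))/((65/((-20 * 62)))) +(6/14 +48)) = -7258711/24570 = -295.43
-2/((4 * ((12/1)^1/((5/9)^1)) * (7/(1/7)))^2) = -25/224042112 = 0.00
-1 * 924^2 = -853776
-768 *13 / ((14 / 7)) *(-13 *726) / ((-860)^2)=63.70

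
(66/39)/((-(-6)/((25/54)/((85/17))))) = 55/2106 = 0.03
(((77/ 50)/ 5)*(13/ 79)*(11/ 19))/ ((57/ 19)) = 11011/1125750 = 0.01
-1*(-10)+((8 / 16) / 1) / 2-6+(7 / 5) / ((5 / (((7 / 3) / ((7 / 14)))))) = 1667/300 = 5.56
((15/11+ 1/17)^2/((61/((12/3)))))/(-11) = -283024/23464199 = -0.01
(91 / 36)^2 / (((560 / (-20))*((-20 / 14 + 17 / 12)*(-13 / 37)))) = -23569/432 = -54.56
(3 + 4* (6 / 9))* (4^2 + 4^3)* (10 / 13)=13600/39 = 348.72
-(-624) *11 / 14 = 3432/7 = 490.29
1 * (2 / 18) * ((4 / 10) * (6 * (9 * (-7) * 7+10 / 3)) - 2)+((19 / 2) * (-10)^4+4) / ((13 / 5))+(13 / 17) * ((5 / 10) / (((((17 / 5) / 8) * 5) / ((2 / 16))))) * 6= 157894579/4335 = 36423.20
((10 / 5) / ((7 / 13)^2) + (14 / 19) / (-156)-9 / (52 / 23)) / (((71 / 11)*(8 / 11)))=51182395/82494048 = 0.62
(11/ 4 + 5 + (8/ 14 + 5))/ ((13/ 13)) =373/28 = 13.32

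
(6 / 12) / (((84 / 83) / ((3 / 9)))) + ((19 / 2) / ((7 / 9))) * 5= 4409/72 = 61.24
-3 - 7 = -10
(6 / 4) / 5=0.30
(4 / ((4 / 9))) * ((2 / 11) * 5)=8.18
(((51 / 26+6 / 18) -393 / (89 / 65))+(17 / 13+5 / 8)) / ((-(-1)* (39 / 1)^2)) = -7852649/42235128 = -0.19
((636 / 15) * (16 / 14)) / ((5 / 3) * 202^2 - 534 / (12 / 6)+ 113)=2544/3562265 = 0.00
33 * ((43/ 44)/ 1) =129/4 = 32.25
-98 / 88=-49/44 = -1.11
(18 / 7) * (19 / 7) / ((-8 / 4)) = -171/49 = -3.49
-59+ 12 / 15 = -58.20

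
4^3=64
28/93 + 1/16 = 541/1488 = 0.36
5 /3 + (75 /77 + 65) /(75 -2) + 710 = 12016075/16863 = 712.57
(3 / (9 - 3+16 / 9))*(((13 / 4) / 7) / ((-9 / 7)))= -39/280 = -0.14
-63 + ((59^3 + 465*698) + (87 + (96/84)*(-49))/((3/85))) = 530764.33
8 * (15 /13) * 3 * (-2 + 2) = 0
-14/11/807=-14/8877 = 0.00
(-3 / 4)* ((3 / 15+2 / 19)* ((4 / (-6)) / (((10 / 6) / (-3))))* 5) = -261/190 = -1.37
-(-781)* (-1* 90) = -70290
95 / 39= 2.44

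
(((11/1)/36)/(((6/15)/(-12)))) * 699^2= -8957685/2 = -4478842.50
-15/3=-5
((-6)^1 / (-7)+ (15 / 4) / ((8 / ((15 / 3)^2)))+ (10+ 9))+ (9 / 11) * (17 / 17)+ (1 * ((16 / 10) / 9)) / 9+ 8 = 40329767/997920 = 40.41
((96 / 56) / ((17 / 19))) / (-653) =-228/77707 = 0.00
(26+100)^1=126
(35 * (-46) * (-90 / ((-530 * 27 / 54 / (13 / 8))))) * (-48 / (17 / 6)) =13562640/901 = 15052.87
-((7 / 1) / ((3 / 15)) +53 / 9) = -368/9 = -40.89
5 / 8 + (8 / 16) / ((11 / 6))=79/88 = 0.90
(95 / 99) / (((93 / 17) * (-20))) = -323/36828 = -0.01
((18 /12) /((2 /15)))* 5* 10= 1125/2 = 562.50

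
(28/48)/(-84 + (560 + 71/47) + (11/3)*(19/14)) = 2303/1904858 = 0.00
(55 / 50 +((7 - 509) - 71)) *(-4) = 11438/5 = 2287.60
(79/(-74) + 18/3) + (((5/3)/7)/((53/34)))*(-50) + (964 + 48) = 83127589/82362 = 1009.30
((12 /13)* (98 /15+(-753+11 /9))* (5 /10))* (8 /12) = -134144/585 = -229.31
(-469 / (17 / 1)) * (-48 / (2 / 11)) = 123816/17 = 7283.29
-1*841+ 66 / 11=-835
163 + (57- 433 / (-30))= 7033/30 = 234.43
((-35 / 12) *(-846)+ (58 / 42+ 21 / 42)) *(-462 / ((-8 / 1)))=570427/4 = 142606.75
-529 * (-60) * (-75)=-2380500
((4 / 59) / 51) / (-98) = -2/147441 = 0.00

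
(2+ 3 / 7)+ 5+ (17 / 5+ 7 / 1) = 624/35 = 17.83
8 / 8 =1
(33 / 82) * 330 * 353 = 1922085/41 = 46880.12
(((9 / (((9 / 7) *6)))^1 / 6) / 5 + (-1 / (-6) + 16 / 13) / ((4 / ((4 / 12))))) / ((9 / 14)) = 5089/21060 = 0.24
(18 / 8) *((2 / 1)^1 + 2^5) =153/2 = 76.50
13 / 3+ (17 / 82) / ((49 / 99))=57283/12054 = 4.75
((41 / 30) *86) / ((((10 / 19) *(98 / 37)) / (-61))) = -75602729/14700 = -5143.04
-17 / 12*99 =-561/4 = -140.25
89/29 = 3.07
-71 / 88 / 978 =-71/86064 = 0.00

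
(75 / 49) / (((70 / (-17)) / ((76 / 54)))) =-1615/3087 = -0.52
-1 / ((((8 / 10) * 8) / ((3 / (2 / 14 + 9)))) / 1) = -105/2048 = -0.05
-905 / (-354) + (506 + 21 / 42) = 90103/177 = 509.06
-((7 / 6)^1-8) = 41/6 = 6.83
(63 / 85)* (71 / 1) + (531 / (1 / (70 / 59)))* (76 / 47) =4280031/3995 = 1071.35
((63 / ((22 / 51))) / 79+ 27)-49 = -35023/1738 = -20.15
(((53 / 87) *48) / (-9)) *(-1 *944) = 800512/261 = 3067.10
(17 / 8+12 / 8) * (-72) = -261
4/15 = 0.27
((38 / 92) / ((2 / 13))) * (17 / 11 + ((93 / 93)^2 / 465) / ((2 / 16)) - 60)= -73830029/470580 = -156.89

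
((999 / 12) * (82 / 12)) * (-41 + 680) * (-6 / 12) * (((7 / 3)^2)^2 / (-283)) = 258604507/13584 = 19037.43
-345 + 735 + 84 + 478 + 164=1116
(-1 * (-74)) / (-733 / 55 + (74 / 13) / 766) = -10132265/1823786 = -5.56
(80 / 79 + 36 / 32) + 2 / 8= 2.39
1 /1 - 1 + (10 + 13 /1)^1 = 23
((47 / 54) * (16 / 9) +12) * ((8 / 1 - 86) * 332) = -28416544/81 = -350821.53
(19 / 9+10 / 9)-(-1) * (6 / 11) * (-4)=103/99 = 1.04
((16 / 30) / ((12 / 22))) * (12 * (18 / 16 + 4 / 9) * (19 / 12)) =23617/810 = 29.16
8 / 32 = 1/4 = 0.25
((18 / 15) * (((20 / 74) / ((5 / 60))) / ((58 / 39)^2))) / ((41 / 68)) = 3723408/1275797 = 2.92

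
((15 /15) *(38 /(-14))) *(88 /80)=-209/70 = -2.99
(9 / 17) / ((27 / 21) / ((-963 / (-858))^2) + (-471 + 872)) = 240429/182575121 = 0.00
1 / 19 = 0.05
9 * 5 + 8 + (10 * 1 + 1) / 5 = 276/5 = 55.20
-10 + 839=829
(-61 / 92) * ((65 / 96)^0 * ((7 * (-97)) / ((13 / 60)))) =2077.88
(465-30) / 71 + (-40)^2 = 114035/71 = 1606.13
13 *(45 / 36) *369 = 23985/4 = 5996.25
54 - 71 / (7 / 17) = -829/7 = -118.43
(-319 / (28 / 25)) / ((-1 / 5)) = 39875/28 = 1424.11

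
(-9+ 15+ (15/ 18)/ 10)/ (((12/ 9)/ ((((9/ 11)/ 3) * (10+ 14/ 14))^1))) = 13.69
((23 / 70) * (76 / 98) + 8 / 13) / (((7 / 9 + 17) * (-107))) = -174609/381690400 = 0.00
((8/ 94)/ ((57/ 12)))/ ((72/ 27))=6/893 = 0.01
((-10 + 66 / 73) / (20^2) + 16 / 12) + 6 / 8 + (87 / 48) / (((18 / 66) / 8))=55.23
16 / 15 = 1.07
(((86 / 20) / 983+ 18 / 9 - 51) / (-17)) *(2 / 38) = 28331/186770 = 0.15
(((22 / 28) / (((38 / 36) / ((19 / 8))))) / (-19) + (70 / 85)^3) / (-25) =-0.02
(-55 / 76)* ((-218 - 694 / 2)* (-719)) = -22342925/76 = -293985.86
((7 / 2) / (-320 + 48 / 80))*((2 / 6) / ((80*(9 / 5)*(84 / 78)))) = -65/2759616 = 0.00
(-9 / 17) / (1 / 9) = -81/17 = -4.76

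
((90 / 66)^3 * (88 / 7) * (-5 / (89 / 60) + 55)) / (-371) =-124065000/27967093 = -4.44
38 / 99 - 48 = -4714/99 = -47.62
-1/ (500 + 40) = -1/540 = 0.00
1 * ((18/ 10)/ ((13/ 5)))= 9/13 = 0.69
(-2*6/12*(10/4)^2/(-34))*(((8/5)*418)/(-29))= -2090/493 = -4.24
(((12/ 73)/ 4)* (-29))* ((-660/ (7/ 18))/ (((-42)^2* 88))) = 1305/100156 = 0.01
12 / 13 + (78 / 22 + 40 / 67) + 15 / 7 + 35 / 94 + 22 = 186485825/6304298 = 29.58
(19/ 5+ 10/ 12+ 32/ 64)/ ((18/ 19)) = 1463/270 = 5.42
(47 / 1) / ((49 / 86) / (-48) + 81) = 194016/334319 = 0.58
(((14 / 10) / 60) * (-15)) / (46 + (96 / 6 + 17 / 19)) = -133/23900 = -0.01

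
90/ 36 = 5/2 = 2.50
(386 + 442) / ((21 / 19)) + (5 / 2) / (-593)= 6219349/8302 = 749.14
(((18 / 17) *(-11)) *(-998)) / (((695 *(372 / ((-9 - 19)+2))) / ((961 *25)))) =-28083.80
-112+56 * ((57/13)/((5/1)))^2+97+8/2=135469/4225 = 32.06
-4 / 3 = -1.33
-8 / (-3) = 8/3 = 2.67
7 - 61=-54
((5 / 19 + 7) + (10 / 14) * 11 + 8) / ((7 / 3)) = 9225/931 = 9.91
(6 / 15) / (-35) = -2/175 = -0.01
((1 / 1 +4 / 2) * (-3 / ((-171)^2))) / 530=-1/1721970 = 0.00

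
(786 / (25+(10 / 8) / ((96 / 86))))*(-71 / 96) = -111612/5015 = -22.26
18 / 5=3.60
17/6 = 2.83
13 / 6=2.17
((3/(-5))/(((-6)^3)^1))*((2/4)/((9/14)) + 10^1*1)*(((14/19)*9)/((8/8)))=679/3420 = 0.20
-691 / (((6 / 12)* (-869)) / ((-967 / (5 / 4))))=-5345576/4345 = -1230.28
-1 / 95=-0.01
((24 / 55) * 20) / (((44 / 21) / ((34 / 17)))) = 1008/121 = 8.33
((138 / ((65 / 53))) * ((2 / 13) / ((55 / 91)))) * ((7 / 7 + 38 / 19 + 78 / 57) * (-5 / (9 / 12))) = -834.14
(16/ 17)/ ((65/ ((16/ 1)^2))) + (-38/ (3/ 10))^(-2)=118294469/31912400 = 3.71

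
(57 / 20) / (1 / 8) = 114/5 = 22.80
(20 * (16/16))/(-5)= -4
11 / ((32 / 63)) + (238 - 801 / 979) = 91111/352 = 258.84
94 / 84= 47/42 = 1.12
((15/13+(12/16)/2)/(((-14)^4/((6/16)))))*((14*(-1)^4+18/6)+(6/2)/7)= 29097/111867392 = 0.00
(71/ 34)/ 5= 71/170 = 0.42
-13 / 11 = -1.18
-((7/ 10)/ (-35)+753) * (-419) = 315498.62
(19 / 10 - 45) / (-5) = 431/50 = 8.62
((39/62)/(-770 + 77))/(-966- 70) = 13/14837592 = 0.00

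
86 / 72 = 43/36 = 1.19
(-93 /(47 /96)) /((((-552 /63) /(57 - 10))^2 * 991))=-5.52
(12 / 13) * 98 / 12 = 98/13 = 7.54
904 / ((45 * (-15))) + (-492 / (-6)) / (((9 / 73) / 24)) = 10773896/675 = 15961.33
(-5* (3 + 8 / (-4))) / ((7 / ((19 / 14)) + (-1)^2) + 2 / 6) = -57/74 = -0.77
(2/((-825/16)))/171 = -32/141075 = 0.00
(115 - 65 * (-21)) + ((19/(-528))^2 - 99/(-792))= 412635529/278784 = 1480.13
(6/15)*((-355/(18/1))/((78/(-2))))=71/351 = 0.20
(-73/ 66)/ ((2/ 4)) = -73/33 = -2.21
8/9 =0.89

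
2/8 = 1/4 = 0.25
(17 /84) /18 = 17/1512 = 0.01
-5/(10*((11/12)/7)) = -42/11 = -3.82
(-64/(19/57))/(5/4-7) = 768/23 = 33.39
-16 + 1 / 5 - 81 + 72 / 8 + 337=1246/5 = 249.20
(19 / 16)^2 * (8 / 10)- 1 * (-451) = 452.13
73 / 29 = 2.52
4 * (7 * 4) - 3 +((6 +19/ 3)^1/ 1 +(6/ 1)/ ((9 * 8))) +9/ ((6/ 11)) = 1655/12 = 137.92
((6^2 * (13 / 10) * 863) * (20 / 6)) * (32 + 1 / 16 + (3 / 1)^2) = 22112649/4 = 5528162.25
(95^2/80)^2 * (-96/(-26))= 9774075/208 = 46990.75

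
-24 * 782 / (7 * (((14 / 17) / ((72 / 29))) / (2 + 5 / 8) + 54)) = -2153628/43477 = -49.53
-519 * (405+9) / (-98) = 107433/49 = 2192.51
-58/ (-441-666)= 58/1107 = 0.05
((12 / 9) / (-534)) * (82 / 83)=-164/66483 = 0.00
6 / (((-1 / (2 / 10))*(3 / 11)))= -22/5 = -4.40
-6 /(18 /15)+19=14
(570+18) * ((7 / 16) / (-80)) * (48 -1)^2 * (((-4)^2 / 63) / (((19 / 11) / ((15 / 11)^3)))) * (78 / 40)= -189962955/36784 = -5164.28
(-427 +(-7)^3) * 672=-517440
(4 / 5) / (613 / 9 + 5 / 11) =99/8485 = 0.01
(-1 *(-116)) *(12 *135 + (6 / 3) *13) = 190936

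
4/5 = 0.80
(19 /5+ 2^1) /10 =0.58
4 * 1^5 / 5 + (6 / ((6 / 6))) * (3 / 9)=14/5 = 2.80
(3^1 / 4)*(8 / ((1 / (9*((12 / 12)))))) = 54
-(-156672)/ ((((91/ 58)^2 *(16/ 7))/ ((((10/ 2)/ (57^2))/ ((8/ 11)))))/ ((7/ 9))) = 45.83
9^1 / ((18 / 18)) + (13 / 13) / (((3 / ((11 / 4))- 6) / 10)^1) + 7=377/27 = 13.96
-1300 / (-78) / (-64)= -25/96 = -0.26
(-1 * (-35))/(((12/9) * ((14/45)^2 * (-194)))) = -30375/21728 = -1.40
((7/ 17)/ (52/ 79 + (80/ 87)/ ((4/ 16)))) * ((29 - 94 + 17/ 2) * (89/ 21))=-23040587/1013336 = -22.74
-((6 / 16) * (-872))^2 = -106929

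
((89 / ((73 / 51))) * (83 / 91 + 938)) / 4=387816699/26572 = 14594.94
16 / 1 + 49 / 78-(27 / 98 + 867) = -1625587/1911 = -850.65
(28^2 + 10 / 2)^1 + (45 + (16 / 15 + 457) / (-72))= 893849/1080 = 827.64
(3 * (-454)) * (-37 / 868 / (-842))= -25197/365428 = -0.07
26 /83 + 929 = 77133/83 = 929.31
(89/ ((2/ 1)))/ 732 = 89/1464 = 0.06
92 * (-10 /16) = -115/2 = -57.50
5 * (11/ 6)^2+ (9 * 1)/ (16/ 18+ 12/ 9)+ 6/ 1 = 2417/90 = 26.86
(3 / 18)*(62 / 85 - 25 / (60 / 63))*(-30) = 8677/68 = 127.60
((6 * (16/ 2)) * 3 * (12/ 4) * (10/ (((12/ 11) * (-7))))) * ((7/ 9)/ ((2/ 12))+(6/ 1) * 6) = -161040/7 = -23005.71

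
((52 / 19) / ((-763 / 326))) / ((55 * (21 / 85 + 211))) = -72046/715847363 = 0.00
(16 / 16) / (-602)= -1/602 = 0.00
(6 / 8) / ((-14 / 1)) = -0.05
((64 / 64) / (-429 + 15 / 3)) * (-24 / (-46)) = -3/2438 = 0.00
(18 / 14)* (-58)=-522/7 = -74.57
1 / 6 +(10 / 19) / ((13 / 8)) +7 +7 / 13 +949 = 1418317/1482 = 957.03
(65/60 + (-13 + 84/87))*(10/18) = -19055/3132 = -6.08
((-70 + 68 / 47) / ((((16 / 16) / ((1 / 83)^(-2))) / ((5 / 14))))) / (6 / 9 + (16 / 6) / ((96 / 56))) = -75899.40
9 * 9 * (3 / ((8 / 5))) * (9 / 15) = 91.12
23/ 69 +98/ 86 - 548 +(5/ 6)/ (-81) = -11421539/20898 = -546.54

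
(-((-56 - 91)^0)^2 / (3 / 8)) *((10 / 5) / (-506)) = 8/759 = 0.01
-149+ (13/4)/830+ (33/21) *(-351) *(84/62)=-92245797/102920 = -896.29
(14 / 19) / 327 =14/6213 = 0.00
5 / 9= 0.56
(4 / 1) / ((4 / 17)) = 17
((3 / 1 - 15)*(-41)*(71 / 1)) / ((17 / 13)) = 454116/17 = 26712.71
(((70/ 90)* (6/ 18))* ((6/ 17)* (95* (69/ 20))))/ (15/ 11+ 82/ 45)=26565/2822 = 9.41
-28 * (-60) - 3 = 1677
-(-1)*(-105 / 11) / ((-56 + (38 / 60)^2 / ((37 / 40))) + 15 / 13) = 2272725/12955349 = 0.18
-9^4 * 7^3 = -2250423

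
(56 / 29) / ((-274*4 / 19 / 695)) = -92435/3973 = -23.27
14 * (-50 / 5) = -140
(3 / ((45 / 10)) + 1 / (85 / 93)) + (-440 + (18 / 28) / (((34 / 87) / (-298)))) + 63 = -3089609/3570 = -865.44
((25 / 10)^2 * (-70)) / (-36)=875/72 = 12.15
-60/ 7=-8.57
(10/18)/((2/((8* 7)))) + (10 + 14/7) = 248/9 = 27.56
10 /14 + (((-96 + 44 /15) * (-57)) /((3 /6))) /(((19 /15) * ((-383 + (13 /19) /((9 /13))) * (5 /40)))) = -407561/2333 = -174.69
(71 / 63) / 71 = 1/63 = 0.02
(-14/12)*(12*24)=-336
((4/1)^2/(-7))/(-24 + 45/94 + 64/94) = 1504/15029 = 0.10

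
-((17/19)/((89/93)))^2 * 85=-212462685/2859481 = -74.30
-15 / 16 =-0.94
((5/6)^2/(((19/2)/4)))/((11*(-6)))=-25/5643 = 0.00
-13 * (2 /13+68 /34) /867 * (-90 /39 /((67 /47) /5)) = 0.26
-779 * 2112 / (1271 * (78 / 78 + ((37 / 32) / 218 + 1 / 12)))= -839798784/706273 = -1189.06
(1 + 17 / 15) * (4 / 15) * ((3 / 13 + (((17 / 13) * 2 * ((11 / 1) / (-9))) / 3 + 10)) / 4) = 102944/78975 = 1.30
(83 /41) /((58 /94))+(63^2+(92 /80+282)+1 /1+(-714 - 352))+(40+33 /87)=76828667/23780 = 3230.81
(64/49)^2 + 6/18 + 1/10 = 154093/72030 = 2.14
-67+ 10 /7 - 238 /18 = -4964/63 = -78.79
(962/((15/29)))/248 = 13949/1860 = 7.50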